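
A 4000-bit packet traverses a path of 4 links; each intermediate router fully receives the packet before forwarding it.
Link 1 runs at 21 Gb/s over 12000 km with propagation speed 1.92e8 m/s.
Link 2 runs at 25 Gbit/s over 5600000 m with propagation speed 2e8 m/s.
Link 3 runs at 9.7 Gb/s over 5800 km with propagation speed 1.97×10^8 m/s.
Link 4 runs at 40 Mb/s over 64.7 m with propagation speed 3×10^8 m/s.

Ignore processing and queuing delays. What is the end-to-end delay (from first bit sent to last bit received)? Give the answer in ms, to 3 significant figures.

Transmission delays (L/R per hop): 0.000190476, 0.00016, 0.000412371, 0.1 ms; sum = 0.100763 ms.
Propagation delays (d/s per hop): 62.5, 28, 29.4416, 0.000215667 ms; sum = 119.942 ms.
End-to-end = 120 ms.

120 ms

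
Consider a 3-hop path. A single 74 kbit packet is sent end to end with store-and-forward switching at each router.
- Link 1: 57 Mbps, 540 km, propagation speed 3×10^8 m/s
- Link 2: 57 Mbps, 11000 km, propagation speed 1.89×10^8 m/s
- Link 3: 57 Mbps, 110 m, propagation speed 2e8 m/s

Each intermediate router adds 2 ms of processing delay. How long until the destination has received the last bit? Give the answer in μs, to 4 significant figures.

L = 74000 bits.
Transmission delay per hop = L/R = 74000/57000000 = 1298.25 μs; 3 hops → 3894.74 μs.
Propagation delays (d/s per hop): 1800, 58201.1, 0.55 μs; sum = 60001.6 μs.
Processing at 2 router(s): 2 × 2 ms = 4000 μs.
End-to-end = 67900 μs.

67900 μs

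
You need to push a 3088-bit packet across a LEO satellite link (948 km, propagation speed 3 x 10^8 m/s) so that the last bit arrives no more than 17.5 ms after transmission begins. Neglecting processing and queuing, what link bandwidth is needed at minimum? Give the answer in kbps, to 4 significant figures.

Propagation delay = 948000 / 300000000 = 3.16 ms.
Transmission budget = 17.5 − 3.16 = 14.34 ms.
R ≥ L / t_tx = 3088 bits / 0.01434 s = 215.3 kbps.

215.3 kbps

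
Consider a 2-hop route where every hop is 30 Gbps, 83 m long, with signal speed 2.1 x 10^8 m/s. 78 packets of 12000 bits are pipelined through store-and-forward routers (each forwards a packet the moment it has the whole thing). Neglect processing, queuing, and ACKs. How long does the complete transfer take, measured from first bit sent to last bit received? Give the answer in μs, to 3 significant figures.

Per-hop transmission t_tx = L/R = 12000/30000000000 = 0.4 μs.
Per-hop propagation t_prop = 83/210000000 = 0.395238 μs.
Pipeline fill: first packet needs 2·t_tx to clear all hops; remaining 77 packets each add one t_tx.
Total = (2+78-1)·t_tx + 2·t_prop = 79·0.4 + 2·0.395238 = 32.4 μs.

32.4 μs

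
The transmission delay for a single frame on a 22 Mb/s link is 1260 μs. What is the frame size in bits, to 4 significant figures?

27720 bits

L = R × t_tx = 22000000 b/s × 0.00126 s = 27720 bits.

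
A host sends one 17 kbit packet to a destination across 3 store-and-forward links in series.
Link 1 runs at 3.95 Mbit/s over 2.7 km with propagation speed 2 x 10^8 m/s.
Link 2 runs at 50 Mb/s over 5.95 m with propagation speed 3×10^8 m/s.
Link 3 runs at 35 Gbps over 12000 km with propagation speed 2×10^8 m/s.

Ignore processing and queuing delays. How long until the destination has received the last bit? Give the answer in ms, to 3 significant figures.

L = 17000 bits.
Transmission delays (L/R per hop): 4.3038, 0.34, 0.000485714 ms; sum = 4.64428 ms.
Propagation delays (d/s per hop): 0.0135, 1.98333e-05, 60 ms; sum = 60.0135 ms.
End-to-end = 64.7 ms.

64.7 ms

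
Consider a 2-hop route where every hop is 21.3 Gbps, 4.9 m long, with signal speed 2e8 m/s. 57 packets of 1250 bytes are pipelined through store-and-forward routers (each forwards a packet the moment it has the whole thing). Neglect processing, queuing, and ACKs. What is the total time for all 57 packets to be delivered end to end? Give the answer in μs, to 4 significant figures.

Per-hop transmission t_tx = L/R = 10000/21300000000 = 0.469484 μs.
Per-hop propagation t_prop = 4.9/200000000 = 0.0245 μs.
Pipeline fill: first packet needs 2·t_tx to clear all hops; remaining 56 packets each add one t_tx.
Total = (2+57-1)·t_tx + 2·t_prop = 58·0.469484 + 2·0.0245 = 27.28 μs.

27.28 μs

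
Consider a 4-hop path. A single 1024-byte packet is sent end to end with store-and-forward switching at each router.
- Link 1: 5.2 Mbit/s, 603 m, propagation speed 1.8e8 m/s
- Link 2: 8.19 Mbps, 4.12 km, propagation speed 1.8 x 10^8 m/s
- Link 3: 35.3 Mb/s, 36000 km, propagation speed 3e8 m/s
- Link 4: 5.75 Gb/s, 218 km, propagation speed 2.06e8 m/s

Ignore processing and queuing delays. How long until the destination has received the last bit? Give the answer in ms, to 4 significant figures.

123.9 ms

L = 1024 × 8 = 8192 bits.
Transmission delays (L/R per hop): 1.57538, 1.00024, 0.232068, 0.0014247 ms; sum = 2.80912 ms.
Propagation delays (d/s per hop): 0.00335, 0.0228889, 120, 1.05825 ms; sum = 121.084 ms.
End-to-end = 123.9 ms.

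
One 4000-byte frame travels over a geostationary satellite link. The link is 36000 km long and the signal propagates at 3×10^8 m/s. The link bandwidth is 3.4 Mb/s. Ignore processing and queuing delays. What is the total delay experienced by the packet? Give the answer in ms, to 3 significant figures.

129 ms

L = 4000 × 8 = 32000 bits.
Transmission delay = L/R = 32000 / 3400000 = 9.41176 ms.
Propagation delay = d/s = 36000000 m / 300000000 m/s = 120 ms.
Total = 129 ms.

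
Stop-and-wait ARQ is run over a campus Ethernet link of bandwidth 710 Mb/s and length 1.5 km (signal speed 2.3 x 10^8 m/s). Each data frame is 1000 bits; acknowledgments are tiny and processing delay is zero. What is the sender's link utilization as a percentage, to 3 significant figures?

t_tx = L/R = 1000/710000000 = 1.40845e-06 s.
t_prop = 1500/2.3e+08 = 6.52174e-06 s; RTT = 1.30435e-05 s.
Cycle = t_tx + RTT = 1.44519e-05 s.
Utilization = t_tx / cycle = 1.40845e-06/1.44519e-05 = 9.75 %.

9.75 %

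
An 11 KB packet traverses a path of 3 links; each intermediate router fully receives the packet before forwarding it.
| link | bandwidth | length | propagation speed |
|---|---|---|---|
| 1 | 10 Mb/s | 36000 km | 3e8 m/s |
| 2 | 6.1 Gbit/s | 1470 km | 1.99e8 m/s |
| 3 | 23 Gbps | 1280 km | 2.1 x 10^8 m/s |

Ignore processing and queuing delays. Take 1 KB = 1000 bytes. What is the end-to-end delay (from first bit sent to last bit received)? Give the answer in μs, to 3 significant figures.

142000 μs

L = 88000 bits.
Transmission delays (L/R per hop): 8800, 14.4262, 3.82609 μs; sum = 8818.25 μs.
Propagation delays (d/s per hop): 120000, 7386.93, 6095.24 μs; sum = 133482 μs.
End-to-end = 142000 μs.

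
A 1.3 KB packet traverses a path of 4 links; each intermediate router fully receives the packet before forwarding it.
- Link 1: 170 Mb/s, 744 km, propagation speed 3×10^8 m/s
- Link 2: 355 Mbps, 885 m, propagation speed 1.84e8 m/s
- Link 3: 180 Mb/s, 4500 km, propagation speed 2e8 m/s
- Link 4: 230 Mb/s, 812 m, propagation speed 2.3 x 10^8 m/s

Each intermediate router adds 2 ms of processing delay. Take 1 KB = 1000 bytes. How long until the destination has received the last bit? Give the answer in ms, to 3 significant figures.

31.2 ms

L = 10400 bits.
Transmission delays (L/R per hop): 0.0611765, 0.0292958, 0.0577778, 0.0452174 ms; sum = 0.193467 ms.
Propagation delays (d/s per hop): 2.48, 0.00480978, 22.5, 0.00353043 ms; sum = 24.9883 ms.
Processing at 3 router(s): 3 × 2 ms = 6 ms.
End-to-end = 31.2 ms.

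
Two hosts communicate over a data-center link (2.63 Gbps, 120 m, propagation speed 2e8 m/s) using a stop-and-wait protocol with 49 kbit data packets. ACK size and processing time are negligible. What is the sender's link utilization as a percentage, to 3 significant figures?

93.9 %

t_tx = L/R = 49000/2630000000 = 1.86312e-05 s.
t_prop = 120/200000000 = 6e-07 s; RTT = 1.2e-06 s.
Cycle = t_tx + RTT = 1.98312e-05 s.
Utilization = t_tx / cycle = 1.86312e-05/1.98312e-05 = 93.9 %.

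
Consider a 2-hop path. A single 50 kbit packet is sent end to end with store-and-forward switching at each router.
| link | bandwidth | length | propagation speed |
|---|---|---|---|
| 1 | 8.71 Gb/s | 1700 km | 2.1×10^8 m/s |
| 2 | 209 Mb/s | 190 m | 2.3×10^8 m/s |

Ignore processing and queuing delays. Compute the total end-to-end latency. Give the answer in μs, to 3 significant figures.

8340 μs

L = 50000 bits.
Transmission delays (L/R per hop): 5.74053, 239.234 μs; sum = 244.975 μs.
Propagation delays (d/s per hop): 8095.24, 0.826087 μs; sum = 8096.06 μs.
End-to-end = 8340 μs.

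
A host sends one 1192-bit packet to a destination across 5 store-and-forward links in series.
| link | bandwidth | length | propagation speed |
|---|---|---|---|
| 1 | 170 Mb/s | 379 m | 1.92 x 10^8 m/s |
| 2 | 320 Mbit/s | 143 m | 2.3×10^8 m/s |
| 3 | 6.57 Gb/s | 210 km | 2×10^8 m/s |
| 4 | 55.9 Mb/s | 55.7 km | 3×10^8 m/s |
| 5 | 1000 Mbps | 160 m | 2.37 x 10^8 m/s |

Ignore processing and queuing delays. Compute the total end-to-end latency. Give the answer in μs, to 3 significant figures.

Transmission delays (L/R per hop): 7.01176, 3.725, 0.181431, 21.3238, 1.192 μs; sum = 33.434 μs.
Propagation delays (d/s per hop): 1.97396, 0.621739, 1050, 185.667, 0.675105 μs; sum = 1238.94 μs.
End-to-end = 1270 μs.

1270 μs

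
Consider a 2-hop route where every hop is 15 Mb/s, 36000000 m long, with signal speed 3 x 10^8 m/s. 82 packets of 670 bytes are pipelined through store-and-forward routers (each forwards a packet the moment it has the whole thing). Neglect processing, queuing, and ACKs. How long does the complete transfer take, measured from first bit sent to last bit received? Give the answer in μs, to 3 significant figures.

270000 μs

Per-hop transmission t_tx = L/R = 5360/15000000 = 357.333 μs.
Per-hop propagation t_prop = 36000000/300000000 = 120000 μs.
Pipeline fill: first packet needs 2·t_tx to clear all hops; remaining 81 packets each add one t_tx.
Total = (2+82-1)·t_tx + 2·t_prop = 83·357.333 + 2·120000 = 270000 μs.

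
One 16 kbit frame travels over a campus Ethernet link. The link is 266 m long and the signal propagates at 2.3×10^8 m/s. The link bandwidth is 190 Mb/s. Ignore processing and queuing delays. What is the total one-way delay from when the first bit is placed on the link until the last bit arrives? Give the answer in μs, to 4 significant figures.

L = 16000 bits.
Transmission delay = L/R = 16000 / 190000000 = 84.2105 μs.
Propagation delay = d/s = 266 m / 2.3e+08 m/s = 1.15652 μs.
Total = 85.37 μs.

85.37 μs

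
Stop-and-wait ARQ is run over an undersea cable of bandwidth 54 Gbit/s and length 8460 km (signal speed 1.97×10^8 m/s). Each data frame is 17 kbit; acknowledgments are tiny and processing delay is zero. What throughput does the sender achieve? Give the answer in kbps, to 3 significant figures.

198 kbps

t_tx = L/R = 17000/54000000000 = 3.14815e-07 s.
t_prop = 8460000/197000000 = 0.0429442 s; RTT = 0.0858883 s.
Cycle = t_tx + RTT = 0.0858886 s.
Throughput = L / cycle = 17000 / 0.0858886 = 198 kbps.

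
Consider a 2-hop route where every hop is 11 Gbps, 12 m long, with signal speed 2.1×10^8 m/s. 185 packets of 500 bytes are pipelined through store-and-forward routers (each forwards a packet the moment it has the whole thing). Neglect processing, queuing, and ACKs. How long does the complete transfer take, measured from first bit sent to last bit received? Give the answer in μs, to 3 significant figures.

Per-hop transmission t_tx = L/R = 4000/11000000000 = 0.363636 μs.
Per-hop propagation t_prop = 12/210000000 = 0.0571429 μs.
Pipeline fill: first packet needs 2·t_tx to clear all hops; remaining 184 packets each add one t_tx.
Total = (2+185-1)·t_tx + 2·t_prop = 186·0.363636 + 2·0.0571429 = 67.8 μs.

67.8 μs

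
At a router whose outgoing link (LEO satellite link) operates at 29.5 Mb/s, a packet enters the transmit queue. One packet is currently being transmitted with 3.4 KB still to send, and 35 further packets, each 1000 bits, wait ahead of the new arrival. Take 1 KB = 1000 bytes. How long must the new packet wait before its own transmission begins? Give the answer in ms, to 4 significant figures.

Each queued packet: L/R = 1000/29500000 = 0.0338983 ms.
35 queued → 1.18644 ms.
Plus remaining 27200 bits of current packet: 0.922034 ms.
Queuing delay = 2.108 ms.

2.108 ms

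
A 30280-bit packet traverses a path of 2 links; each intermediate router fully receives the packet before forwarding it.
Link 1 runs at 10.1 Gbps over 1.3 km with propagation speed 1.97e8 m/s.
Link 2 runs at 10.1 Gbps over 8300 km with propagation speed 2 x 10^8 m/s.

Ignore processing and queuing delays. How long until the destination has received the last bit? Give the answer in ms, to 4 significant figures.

Transmission delay per hop = L/R = 30280/10100000000 = 0.00299802 ms; 2 hops → 0.00599604 ms.
Propagation delays (d/s per hop): 0.00659898, 41.5 ms; sum = 41.5066 ms.
End-to-end = 41.51 ms.

41.51 ms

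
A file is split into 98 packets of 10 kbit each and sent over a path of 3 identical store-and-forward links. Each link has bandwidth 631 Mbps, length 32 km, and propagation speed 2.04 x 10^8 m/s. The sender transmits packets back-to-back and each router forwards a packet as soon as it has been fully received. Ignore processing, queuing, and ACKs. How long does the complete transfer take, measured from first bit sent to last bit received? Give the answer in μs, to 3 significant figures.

2060 μs

Per-hop transmission t_tx = L/R = 10000/631000000 = 15.8479 μs.
Per-hop propagation t_prop = 32000/204000000 = 156.863 μs.
Pipeline fill: first packet needs 3·t_tx to clear all hops; remaining 97 packets each add one t_tx.
Total = (3+98-1)·t_tx + 3·t_prop = 100·15.8479 + 3·156.863 = 2060 μs.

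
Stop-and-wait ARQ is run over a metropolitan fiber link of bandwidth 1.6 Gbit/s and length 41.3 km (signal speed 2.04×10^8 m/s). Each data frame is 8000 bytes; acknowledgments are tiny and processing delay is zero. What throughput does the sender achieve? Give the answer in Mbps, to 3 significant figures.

144 Mbps

t_tx = L/R = 64000/1600000000 = 4e-05 s.
t_prop = 41300/204000000 = 0.000202451 s; RTT = 0.000404902 s.
Cycle = t_tx + RTT = 0.000444902 s.
Throughput = L / cycle = 64000 / 0.000444902 = 144 Mbps.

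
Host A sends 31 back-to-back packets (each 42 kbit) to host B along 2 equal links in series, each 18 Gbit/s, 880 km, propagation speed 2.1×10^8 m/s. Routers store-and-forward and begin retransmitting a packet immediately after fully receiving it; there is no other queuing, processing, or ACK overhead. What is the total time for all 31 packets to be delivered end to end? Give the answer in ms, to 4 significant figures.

8.456 ms

Per-hop transmission t_tx = L/R = 42000/18000000000 = 0.00233333 ms.
Per-hop propagation t_prop = 880000/210000000 = 4.19048 ms.
Pipeline fill: first packet needs 2·t_tx to clear all hops; remaining 30 packets each add one t_tx.
Total = (2+31-1)·t_tx + 2·t_prop = 32·0.00233333 + 2·4.19048 = 8.456 ms.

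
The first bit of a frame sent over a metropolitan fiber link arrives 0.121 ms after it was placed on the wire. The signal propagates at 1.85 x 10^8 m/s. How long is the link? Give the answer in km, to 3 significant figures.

22.4 km

d = s × t_prop = 185000000 × 0.000121 = 22.4 km.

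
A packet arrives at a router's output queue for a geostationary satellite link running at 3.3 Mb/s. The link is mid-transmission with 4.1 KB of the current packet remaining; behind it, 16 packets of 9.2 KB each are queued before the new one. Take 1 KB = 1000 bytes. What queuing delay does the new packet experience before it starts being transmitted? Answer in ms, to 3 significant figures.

367 ms

Each queued packet: L/R = 73600/3300000 = 22.303 ms.
16 queued → 356.848 ms.
Plus remaining 32800 bits of current packet: 9.93939 ms.
Queuing delay = 367 ms.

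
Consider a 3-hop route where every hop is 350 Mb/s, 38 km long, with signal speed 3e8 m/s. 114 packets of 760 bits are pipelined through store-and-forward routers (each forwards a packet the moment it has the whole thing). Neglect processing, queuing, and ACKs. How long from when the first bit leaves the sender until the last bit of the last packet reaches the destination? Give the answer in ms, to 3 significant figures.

Per-hop transmission t_tx = L/R = 760/350000000 = 0.00217143 ms.
Per-hop propagation t_prop = 38000/300000000 = 0.126667 ms.
Pipeline fill: first packet needs 3·t_tx to clear all hops; remaining 113 packets each add one t_tx.
Total = (3+114-1)·t_tx + 3·t_prop = 116·0.00217143 + 3·0.126667 = 0.632 ms.

0.632 ms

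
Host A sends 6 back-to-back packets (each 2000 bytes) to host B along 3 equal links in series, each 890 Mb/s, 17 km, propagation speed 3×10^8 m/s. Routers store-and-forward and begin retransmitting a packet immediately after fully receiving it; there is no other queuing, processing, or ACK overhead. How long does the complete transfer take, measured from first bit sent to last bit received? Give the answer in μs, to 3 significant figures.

Per-hop transmission t_tx = L/R = 16000/890000000 = 17.9775 μs.
Per-hop propagation t_prop = 17000/300000000 = 56.6667 μs.
Pipeline fill: first packet needs 3·t_tx to clear all hops; remaining 5 packets each add one t_tx.
Total = (3+6-1)·t_tx + 3·t_prop = 8·17.9775 + 3·56.6667 = 314 μs.

314 μs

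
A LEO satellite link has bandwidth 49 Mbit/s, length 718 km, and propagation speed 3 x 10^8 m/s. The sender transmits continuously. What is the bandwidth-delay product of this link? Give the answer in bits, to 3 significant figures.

Propagation delay = 718000 / 300000000 = 0.00239333 s.
BDP = R × t_prop = 49000000 × 0.00239333 = 117273 bits.

117000 bits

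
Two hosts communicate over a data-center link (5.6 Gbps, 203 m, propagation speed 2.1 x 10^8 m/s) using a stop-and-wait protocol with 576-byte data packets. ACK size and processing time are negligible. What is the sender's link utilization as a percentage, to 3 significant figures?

29.9 %

t_tx = L/R = 4608/5600000000 = 8.22857e-07 s.
t_prop = 203/210000000 = 9.66667e-07 s; RTT = 1.93333e-06 s.
Cycle = t_tx + RTT = 2.75619e-06 s.
Utilization = t_tx / cycle = 8.22857e-07/2.75619e-06 = 29.9 %.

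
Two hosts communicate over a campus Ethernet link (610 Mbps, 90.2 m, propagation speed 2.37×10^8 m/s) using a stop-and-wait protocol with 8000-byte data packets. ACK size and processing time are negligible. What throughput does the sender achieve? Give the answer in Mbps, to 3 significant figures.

606 Mbps

t_tx = L/R = 64000/610000000 = 0.000104918 s.
t_prop = 90.2/237000000 = 3.80591e-07 s; RTT = 7.61181e-07 s.
Cycle = t_tx + RTT = 0.000105679 s.
Throughput = L / cycle = 64000 / 0.000105679 = 606 Mbps.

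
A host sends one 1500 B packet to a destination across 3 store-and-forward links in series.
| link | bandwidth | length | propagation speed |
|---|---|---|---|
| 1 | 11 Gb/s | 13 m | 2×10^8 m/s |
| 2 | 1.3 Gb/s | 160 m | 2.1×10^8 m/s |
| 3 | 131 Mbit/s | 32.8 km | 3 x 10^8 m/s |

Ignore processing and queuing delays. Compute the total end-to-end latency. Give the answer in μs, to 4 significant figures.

212.1 μs

L = 1500 × 8 = 12000 bits.
Transmission delays (L/R per hop): 1.09091, 9.23077, 91.6031 μs; sum = 101.925 μs.
Propagation delays (d/s per hop): 0.065, 0.761905, 109.333 μs; sum = 110.16 μs.
End-to-end = 212.1 μs.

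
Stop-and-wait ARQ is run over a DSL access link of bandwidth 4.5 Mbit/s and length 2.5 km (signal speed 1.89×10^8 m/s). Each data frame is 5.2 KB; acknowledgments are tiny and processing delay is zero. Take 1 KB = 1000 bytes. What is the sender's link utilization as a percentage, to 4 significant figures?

99.71 %

t_tx = L/R = 41600/4500000 = 0.00924444 s.
t_prop = 2500/189000000 = 1.32275e-05 s; RTT = 2.6455e-05 s.
Cycle = t_tx + RTT = 0.0092709 s.
Utilization = t_tx / cycle = 0.00924444/0.0092709 = 99.71 %.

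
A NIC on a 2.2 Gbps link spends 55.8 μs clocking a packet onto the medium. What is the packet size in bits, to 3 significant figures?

123000 bits

L = R × t_tx = 2200000000 b/s × 5.58e-05 s = 122760 bits.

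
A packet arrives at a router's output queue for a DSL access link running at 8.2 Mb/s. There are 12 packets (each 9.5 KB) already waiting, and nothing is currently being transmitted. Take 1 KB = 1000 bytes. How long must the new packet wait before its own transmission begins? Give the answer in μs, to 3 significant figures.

111000 μs

Each queued packet: L/R = 76000/8.2e+06 = 9268.29 μs.
12 queued → 111220 μs.
Queuing delay = 111000 μs.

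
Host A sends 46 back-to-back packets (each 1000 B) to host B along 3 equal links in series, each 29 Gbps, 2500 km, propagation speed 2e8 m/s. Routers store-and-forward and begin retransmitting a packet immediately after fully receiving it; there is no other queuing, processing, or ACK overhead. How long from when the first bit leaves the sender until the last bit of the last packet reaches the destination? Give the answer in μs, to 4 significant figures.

Per-hop transmission t_tx = L/R = 8000/29000000000 = 0.275862 μs.
Per-hop propagation t_prop = 2500000/200000000 = 12500 μs.
Pipeline fill: first packet needs 3·t_tx to clear all hops; remaining 45 packets each add one t_tx.
Total = (3+46-1)·t_tx + 3·t_prop = 48·0.275862 + 3·12500 = 37510 μs.

37510 μs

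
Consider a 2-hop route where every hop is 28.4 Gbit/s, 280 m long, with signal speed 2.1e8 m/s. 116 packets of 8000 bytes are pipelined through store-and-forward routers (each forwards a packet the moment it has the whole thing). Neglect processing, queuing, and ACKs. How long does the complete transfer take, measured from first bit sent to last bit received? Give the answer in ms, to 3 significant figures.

0.266 ms

Per-hop transmission t_tx = L/R = 64000/28400000000 = 0.00225352 ms.
Per-hop propagation t_prop = 280/210000000 = 0.00133333 ms.
Pipeline fill: first packet needs 2·t_tx to clear all hops; remaining 115 packets each add one t_tx.
Total = (2+116-1)·t_tx + 2·t_prop = 117·0.00225352 + 2·0.00133333 = 0.266 ms.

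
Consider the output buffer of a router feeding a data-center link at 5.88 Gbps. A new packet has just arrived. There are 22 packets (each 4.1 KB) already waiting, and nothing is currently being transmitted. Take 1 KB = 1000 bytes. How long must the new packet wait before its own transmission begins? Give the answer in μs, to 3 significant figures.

Each queued packet: L/R = 32800/5880000000 = 5.57823 μs.
22 queued → 122.721 μs.
Queuing delay = 123 μs.

123 μs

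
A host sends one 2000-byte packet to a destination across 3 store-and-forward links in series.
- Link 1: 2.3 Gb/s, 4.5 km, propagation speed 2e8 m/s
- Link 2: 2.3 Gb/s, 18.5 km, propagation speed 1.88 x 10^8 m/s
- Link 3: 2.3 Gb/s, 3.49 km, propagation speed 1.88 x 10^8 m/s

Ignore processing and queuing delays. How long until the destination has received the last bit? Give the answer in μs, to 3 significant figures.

L = 2000 × 8 = 16000 bits.
Transmission delay per hop = L/R = 16000/2300000000 = 6.95652 μs; 3 hops → 20.8696 μs.
Propagation delays (d/s per hop): 22.5, 98.4043, 18.5638 μs; sum = 139.468 μs.
End-to-end = 160 μs.

160 μs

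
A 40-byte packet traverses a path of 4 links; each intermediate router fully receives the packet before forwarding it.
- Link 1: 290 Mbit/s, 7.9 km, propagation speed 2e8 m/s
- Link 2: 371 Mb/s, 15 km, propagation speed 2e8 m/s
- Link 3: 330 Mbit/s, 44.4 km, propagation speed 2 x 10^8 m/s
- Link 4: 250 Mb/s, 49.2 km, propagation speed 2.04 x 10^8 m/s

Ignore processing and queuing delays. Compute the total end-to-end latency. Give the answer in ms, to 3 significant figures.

L = 40 × 8 = 320 bits.
Transmission delays (L/R per hop): 0.00110345, 0.000862534, 0.000969697, 0.00128 ms; sum = 0.00421568 ms.
Propagation delays (d/s per hop): 0.0395, 0.075, 0.222, 0.241176 ms; sum = 0.577676 ms.
End-to-end = 0.582 ms.

0.582 ms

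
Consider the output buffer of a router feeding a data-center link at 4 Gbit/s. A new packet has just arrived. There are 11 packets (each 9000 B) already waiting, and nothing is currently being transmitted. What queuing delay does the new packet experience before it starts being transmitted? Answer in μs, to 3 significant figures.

Each queued packet: L/R = 72000/4000000000 = 18 μs.
11 queued → 198 μs.
Queuing delay = 198 μs.

198 μs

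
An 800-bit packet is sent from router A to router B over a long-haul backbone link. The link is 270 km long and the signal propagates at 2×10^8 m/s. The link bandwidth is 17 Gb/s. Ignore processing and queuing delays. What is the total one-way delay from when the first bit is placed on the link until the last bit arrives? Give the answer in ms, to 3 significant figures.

Transmission delay = L/R = 800 / 17000000000 = 4.70588e-05 ms.
Propagation delay = d/s = 270000 m / 200000000 m/s = 1.35 ms.
Total = 1.35 ms.

1.35 ms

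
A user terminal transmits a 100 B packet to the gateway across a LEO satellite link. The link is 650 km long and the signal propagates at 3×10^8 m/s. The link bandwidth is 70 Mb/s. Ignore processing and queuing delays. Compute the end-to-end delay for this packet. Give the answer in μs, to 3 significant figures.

2180 μs

L = 100 × 8 = 800 bits.
Transmission delay = L/R = 800 / 70000000 = 11.4286 μs.
Propagation delay = d/s = 650000 m / 300000000 m/s = 2166.67 μs.
Total = 2180 μs.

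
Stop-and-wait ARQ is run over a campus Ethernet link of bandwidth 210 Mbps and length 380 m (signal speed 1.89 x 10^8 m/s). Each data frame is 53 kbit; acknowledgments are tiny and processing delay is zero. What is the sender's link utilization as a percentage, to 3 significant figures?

t_tx = L/R = 53000/210000000 = 0.000252381 s.
t_prop = 380/189000000 = 2.01058e-06 s; RTT = 4.02116e-06 s.
Cycle = t_tx + RTT = 0.000256402 s.
Utilization = t_tx / cycle = 0.000252381/0.000256402 = 98.4 %.

98.4 %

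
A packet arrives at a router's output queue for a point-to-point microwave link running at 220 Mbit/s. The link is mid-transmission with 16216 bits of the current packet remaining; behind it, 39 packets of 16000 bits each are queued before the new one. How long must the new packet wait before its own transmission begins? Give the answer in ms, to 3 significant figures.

Each queued packet: L/R = 16000/220000000 = 0.0727273 ms.
39 queued → 2.83636 ms.
Plus remaining 16216 bits of current packet: 0.0737091 ms.
Queuing delay = 2.91 ms.

2.91 ms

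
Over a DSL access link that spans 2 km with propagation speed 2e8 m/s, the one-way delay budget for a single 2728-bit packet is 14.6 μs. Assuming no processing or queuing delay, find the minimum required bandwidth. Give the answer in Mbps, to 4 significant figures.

Propagation delay = 2000 / 200000000 = 10 μs.
Transmission budget = 14.6 − 10 = 4.6 μs.
R ≥ L / t_tx = 2728 bits / 4.6e-06 s = 593.0 Mbps.

593.0 Mbps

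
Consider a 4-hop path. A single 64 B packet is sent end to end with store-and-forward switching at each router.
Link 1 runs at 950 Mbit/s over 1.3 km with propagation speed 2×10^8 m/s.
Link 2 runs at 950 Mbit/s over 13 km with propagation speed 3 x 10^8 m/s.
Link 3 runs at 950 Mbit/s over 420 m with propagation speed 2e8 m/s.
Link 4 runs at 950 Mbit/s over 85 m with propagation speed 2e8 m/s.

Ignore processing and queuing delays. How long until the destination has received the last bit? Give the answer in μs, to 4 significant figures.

54.51 μs

L = 64 × 8 = 512 bits.
Transmission delay per hop = L/R = 512/950000000 = 0.538947 μs; 4 hops → 2.15579 μs.
Propagation delays (d/s per hop): 6.5, 43.3333, 2.1, 0.425 μs; sum = 52.3583 μs.
End-to-end = 54.51 μs.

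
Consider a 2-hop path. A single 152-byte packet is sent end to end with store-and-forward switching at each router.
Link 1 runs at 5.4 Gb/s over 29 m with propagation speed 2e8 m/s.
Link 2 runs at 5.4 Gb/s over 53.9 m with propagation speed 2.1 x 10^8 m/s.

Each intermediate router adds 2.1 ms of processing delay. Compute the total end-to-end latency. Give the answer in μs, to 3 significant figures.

2100 μs

L = 152 × 8 = 1216 bits.
Transmission delay per hop = L/R = 1216/5400000000 = 0.225185 μs; 2 hops → 0.45037 μs.
Propagation delays (d/s per hop): 0.145, 0.256667 μs; sum = 0.401667 μs.
Processing at 1 router(s): 1 × 2.1 ms = 2100 μs.
End-to-end = 2100 μs.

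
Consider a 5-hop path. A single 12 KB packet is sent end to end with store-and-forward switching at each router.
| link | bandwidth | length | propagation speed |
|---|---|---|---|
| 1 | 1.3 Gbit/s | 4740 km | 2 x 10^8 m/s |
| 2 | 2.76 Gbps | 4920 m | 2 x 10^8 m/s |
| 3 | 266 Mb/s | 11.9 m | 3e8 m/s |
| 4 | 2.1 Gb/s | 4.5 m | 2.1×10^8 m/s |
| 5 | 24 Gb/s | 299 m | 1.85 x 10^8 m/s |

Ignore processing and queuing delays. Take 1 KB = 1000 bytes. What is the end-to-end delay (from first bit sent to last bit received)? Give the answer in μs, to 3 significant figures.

24200 μs

L = 96000 bits.
Transmission delays (L/R per hop): 73.8462, 34.7826, 360.902, 45.7143, 4 μs; sum = 519.245 μs.
Propagation delays (d/s per hop): 23700, 24.6, 0.0396667, 0.0214286, 1.61622 μs; sum = 23726.3 μs.
End-to-end = 24200 μs.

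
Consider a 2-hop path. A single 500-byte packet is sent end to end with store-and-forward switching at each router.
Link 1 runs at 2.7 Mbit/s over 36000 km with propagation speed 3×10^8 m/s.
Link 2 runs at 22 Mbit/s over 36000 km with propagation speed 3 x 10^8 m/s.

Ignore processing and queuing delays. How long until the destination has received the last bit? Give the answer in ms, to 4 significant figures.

L = 500 × 8 = 4000 bits.
Transmission delays (L/R per hop): 1.48148, 0.181818 ms; sum = 1.6633 ms.
Propagation delays (d/s per hop): 120, 120 ms; sum = 240 ms.
End-to-end = 241.7 ms.

241.7 ms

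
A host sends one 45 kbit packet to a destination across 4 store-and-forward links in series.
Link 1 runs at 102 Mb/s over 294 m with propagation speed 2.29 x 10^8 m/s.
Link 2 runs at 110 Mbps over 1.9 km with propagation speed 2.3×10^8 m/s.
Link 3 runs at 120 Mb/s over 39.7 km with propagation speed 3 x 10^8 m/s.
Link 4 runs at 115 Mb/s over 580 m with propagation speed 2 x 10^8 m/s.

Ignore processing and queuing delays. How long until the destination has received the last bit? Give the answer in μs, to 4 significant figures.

1761 μs

L = 45000 bits.
Transmission delays (L/R per hop): 441.176, 409.091, 375, 391.304 μs; sum = 1616.57 μs.
Propagation delays (d/s per hop): 1.28384, 8.26087, 132.333, 2.9 μs; sum = 144.778 μs.
End-to-end = 1761 μs.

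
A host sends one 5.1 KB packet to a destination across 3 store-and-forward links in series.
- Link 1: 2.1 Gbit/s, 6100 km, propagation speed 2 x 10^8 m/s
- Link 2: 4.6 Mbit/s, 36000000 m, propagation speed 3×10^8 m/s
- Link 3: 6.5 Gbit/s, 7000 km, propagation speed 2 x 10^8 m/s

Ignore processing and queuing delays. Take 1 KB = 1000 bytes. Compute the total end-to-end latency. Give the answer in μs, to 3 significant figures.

194000 μs

L = 40800 bits.
Transmission delays (L/R per hop): 19.4286, 8869.57, 6.27692 μs; sum = 8895.27 μs.
Propagation delays (d/s per hop): 30500, 120000, 35000 μs; sum = 185500 μs.
End-to-end = 194000 μs.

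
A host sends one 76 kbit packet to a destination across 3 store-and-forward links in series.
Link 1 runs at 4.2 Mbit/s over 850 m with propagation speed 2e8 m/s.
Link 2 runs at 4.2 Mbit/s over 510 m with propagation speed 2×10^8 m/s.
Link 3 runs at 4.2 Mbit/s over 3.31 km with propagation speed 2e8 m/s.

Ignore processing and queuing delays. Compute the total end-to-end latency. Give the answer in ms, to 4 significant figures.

54.31 ms

L = 76000 bits.
Transmission delay per hop = L/R = 76000/4200000 = 18.0952 ms; 3 hops → 54.2857 ms.
Propagation delays (d/s per hop): 0.00425, 0.00255, 0.01655 ms; sum = 0.02335 ms.
End-to-end = 54.31 ms.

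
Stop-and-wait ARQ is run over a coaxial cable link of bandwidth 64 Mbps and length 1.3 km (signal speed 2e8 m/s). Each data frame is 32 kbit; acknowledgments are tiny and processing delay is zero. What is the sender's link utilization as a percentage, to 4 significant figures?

97.47 %

t_tx = L/R = 32000/64000000 = 0.0005 s.
t_prop = 1300/200000000 = 6.5e-06 s; RTT = 1.3e-05 s.
Cycle = t_tx + RTT = 0.000513 s.
Utilization = t_tx / cycle = 0.0005/0.000513 = 97.47 %.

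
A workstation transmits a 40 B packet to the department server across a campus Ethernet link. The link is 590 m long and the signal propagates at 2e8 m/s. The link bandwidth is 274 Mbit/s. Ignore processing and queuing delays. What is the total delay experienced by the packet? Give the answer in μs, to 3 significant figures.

4.12 μs

L = 40 × 8 = 320 bits.
Transmission delay = L/R = 320 / 274000000 = 1.16788 μs.
Propagation delay = d/s = 590 m / 200000000 m/s = 2.95 μs.
Total = 4.12 μs.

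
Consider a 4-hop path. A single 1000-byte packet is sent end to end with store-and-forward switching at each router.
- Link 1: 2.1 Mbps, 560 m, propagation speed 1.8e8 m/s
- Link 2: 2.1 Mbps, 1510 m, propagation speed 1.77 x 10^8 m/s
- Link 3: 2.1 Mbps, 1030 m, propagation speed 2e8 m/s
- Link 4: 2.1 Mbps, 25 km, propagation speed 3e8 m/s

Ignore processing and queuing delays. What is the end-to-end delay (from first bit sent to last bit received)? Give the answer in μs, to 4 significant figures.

15340 μs

L = 1000 × 8 = 8000 bits.
Transmission delay per hop = L/R = 8000/2100000 = 3809.52 μs; 4 hops → 15238.1 μs.
Propagation delays (d/s per hop): 3.11111, 8.53107, 5.15, 83.3333 μs; sum = 100.126 μs.
End-to-end = 15340 μs.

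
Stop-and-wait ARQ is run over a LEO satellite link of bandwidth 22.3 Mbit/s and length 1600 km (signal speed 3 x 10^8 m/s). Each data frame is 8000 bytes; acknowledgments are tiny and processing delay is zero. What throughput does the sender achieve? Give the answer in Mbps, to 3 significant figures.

t_tx = L/R = 64000/22300000 = 0.00286996 s.
t_prop = 1600000/300000000 = 0.00533333 s; RTT = 0.0106667 s.
Cycle = t_tx + RTT = 0.0135366 s.
Throughput = L / cycle = 64000 / 0.0135366 = 4.73 Mbps.

4.73 Mbps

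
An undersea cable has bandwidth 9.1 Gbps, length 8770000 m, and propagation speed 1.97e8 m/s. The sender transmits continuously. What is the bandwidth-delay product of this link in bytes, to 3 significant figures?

50600000 bytes

Propagation delay = 8770000 / 197000000 = 0.0445178 s.
BDP = R × t_prop = 9100000000 × 0.0445178 = 405112000 bits.
In bytes: 405112000/8 = 50600000 bytes.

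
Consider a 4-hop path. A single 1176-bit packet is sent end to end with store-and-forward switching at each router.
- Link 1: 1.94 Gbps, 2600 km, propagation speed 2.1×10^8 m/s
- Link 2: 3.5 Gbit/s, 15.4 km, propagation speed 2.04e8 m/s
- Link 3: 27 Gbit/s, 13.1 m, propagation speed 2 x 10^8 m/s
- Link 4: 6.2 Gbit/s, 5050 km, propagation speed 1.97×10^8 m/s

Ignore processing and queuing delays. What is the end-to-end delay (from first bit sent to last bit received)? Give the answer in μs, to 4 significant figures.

38090 μs

Transmission delays (L/R per hop): 0.606186, 0.336, 0.0435556, 0.189677 μs; sum = 1.17542 μs.
Propagation delays (d/s per hop): 12381, 75.4902, 0.0655, 25634.5 μs; sum = 38091 μs.
End-to-end = 38090 μs.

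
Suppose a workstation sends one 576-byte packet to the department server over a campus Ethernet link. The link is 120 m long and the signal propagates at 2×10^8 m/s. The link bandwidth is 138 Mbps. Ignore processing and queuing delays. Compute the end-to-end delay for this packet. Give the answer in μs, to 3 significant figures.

34.0 μs

L = 576 × 8 = 4608 bits.
Transmission delay = L/R = 4608 / 138000000 = 33.3913 μs.
Propagation delay = d/s = 120 m / 200000000 m/s = 0.6 μs.
Total = 34.0 μs.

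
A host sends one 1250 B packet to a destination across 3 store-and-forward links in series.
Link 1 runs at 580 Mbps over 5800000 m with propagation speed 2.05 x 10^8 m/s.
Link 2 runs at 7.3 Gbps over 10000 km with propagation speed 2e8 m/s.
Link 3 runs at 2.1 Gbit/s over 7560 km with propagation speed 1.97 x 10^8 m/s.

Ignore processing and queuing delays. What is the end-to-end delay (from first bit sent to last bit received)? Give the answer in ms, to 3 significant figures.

L = 1250 × 8 = 10000 bits.
Transmission delays (L/R per hop): 0.0172414, 0.00136986, 0.0047619 ms; sum = 0.0233731 ms.
Propagation delays (d/s per hop): 28.2927, 50, 38.3756 ms; sum = 116.668 ms.
End-to-end = 117 ms.

117 ms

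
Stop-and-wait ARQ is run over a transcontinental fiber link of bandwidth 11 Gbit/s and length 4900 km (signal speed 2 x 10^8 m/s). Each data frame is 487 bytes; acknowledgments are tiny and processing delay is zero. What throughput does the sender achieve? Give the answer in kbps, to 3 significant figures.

t_tx = L/R = 3896/11000000000 = 3.54182e-07 s.
t_prop = 4900000/200000000 = 0.0245 s; RTT = 0.049 s.
Cycle = t_tx + RTT = 0.0490004 s.
Throughput = L / cycle = 3896 / 0.0490004 = 79.5 kbps.

79.5 kbps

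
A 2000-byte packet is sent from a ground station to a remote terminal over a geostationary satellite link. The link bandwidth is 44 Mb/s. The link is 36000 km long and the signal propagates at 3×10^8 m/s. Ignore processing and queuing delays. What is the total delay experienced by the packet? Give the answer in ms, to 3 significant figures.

120 ms

L = 2000 × 8 = 16000 bits.
Transmission delay = L/R = 16000 / 44000000 = 0.363636 ms.
Propagation delay = d/s = 36000000 m / 300000000 m/s = 120 ms.
Total = 120 ms.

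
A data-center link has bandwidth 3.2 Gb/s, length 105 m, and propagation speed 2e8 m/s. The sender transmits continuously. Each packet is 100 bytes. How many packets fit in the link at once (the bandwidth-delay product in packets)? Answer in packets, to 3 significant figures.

2.10 packets

Propagation delay = 105 / 200000000 = 5.25e-07 s.
BDP = R × t_prop = 3200000000 × 5.25e-07 = 1680 bits.
In packets of 800 bits: 2.10 packets.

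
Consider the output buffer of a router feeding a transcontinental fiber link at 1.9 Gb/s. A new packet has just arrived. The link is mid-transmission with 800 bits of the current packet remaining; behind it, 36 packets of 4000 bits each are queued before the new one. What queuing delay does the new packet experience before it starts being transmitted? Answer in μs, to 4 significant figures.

76.21 μs

Each queued packet: L/R = 4000/1900000000 = 2.10526 μs.
36 queued → 75.7895 μs.
Plus remaining 800 bits of current packet: 0.421053 μs.
Queuing delay = 76.21 μs.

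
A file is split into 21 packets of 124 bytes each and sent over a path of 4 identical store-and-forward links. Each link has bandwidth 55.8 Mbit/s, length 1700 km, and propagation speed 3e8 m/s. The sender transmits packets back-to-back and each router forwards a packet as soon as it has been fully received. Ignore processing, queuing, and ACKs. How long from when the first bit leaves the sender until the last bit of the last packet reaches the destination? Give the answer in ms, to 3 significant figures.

23.1 ms

Per-hop transmission t_tx = L/R = 992/55800000 = 0.0177778 ms.
Per-hop propagation t_prop = 1700000/300000000 = 5.66667 ms.
Pipeline fill: first packet needs 4·t_tx to clear all hops; remaining 20 packets each add one t_tx.
Total = (4+21-1)·t_tx + 4·t_prop = 24·0.0177778 + 4·5.66667 = 23.1 ms.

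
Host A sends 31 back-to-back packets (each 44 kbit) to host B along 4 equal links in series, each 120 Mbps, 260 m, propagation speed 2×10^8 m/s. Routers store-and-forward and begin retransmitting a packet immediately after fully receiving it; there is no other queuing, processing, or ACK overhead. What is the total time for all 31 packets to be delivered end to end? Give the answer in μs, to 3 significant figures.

Per-hop transmission t_tx = L/R = 44000/120000000 = 366.667 μs.
Per-hop propagation t_prop = 260/200000000 = 1.3 μs.
Pipeline fill: first packet needs 4·t_tx to clear all hops; remaining 30 packets each add one t_tx.
Total = (4+31-1)·t_tx + 4·t_prop = 34·366.667 + 4·1.3 = 12500 μs.

12500 μs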